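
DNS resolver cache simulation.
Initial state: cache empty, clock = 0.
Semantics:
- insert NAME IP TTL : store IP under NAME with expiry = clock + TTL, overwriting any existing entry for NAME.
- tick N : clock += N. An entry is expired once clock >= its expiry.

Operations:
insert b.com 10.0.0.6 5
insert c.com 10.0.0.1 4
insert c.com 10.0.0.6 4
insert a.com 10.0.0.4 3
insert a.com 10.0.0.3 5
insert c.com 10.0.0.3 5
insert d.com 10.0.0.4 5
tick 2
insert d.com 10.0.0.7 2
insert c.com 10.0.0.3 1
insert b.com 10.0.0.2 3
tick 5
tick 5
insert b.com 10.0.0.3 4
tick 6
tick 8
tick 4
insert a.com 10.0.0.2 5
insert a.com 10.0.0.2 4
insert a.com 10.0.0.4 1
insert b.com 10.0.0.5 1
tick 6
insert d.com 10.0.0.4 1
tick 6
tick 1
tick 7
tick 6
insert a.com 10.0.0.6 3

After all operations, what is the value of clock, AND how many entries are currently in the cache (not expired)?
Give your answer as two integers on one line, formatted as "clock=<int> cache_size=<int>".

Answer: clock=56 cache_size=1

Derivation:
Op 1: insert b.com -> 10.0.0.6 (expiry=0+5=5). clock=0
Op 2: insert c.com -> 10.0.0.1 (expiry=0+4=4). clock=0
Op 3: insert c.com -> 10.0.0.6 (expiry=0+4=4). clock=0
Op 4: insert a.com -> 10.0.0.4 (expiry=0+3=3). clock=0
Op 5: insert a.com -> 10.0.0.3 (expiry=0+5=5). clock=0
Op 6: insert c.com -> 10.0.0.3 (expiry=0+5=5). clock=0
Op 7: insert d.com -> 10.0.0.4 (expiry=0+5=5). clock=0
Op 8: tick 2 -> clock=2.
Op 9: insert d.com -> 10.0.0.7 (expiry=2+2=4). clock=2
Op 10: insert c.com -> 10.0.0.3 (expiry=2+1=3). clock=2
Op 11: insert b.com -> 10.0.0.2 (expiry=2+3=5). clock=2
Op 12: tick 5 -> clock=7. purged={a.com,b.com,c.com,d.com}
Op 13: tick 5 -> clock=12.
Op 14: insert b.com -> 10.0.0.3 (expiry=12+4=16). clock=12
Op 15: tick 6 -> clock=18. purged={b.com}
Op 16: tick 8 -> clock=26.
Op 17: tick 4 -> clock=30.
Op 18: insert a.com -> 10.0.0.2 (expiry=30+5=35). clock=30
Op 19: insert a.com -> 10.0.0.2 (expiry=30+4=34). clock=30
Op 20: insert a.com -> 10.0.0.4 (expiry=30+1=31). clock=30
Op 21: insert b.com -> 10.0.0.5 (expiry=30+1=31). clock=30
Op 22: tick 6 -> clock=36. purged={a.com,b.com}
Op 23: insert d.com -> 10.0.0.4 (expiry=36+1=37). clock=36
Op 24: tick 6 -> clock=42. purged={d.com}
Op 25: tick 1 -> clock=43.
Op 26: tick 7 -> clock=50.
Op 27: tick 6 -> clock=56.
Op 28: insert a.com -> 10.0.0.6 (expiry=56+3=59). clock=56
Final clock = 56
Final cache (unexpired): {a.com} -> size=1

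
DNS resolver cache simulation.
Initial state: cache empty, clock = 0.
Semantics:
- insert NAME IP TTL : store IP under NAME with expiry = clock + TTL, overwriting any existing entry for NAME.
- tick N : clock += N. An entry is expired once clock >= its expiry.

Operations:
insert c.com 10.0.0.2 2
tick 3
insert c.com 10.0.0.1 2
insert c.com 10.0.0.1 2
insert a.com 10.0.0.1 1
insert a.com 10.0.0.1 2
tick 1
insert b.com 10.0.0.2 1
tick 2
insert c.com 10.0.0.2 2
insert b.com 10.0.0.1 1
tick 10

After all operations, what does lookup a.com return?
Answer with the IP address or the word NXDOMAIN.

Answer: NXDOMAIN

Derivation:
Op 1: insert c.com -> 10.0.0.2 (expiry=0+2=2). clock=0
Op 2: tick 3 -> clock=3. purged={c.com}
Op 3: insert c.com -> 10.0.0.1 (expiry=3+2=5). clock=3
Op 4: insert c.com -> 10.0.0.1 (expiry=3+2=5). clock=3
Op 5: insert a.com -> 10.0.0.1 (expiry=3+1=4). clock=3
Op 6: insert a.com -> 10.0.0.1 (expiry=3+2=5). clock=3
Op 7: tick 1 -> clock=4.
Op 8: insert b.com -> 10.0.0.2 (expiry=4+1=5). clock=4
Op 9: tick 2 -> clock=6. purged={a.com,b.com,c.com}
Op 10: insert c.com -> 10.0.0.2 (expiry=6+2=8). clock=6
Op 11: insert b.com -> 10.0.0.1 (expiry=6+1=7). clock=6
Op 12: tick 10 -> clock=16. purged={b.com,c.com}
lookup a.com: not in cache (expired or never inserted)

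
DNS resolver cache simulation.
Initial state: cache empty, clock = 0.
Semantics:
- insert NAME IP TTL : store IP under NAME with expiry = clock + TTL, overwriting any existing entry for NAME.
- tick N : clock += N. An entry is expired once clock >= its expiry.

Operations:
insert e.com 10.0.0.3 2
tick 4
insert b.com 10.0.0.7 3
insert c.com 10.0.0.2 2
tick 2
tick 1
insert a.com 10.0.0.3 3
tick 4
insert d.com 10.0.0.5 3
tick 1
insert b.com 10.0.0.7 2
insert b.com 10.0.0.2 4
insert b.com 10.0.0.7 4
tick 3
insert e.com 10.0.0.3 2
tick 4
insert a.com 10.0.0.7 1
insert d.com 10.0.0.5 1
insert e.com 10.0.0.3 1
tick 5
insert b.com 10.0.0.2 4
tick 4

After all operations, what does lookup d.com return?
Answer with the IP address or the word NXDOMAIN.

Op 1: insert e.com -> 10.0.0.3 (expiry=0+2=2). clock=0
Op 2: tick 4 -> clock=4. purged={e.com}
Op 3: insert b.com -> 10.0.0.7 (expiry=4+3=7). clock=4
Op 4: insert c.com -> 10.0.0.2 (expiry=4+2=6). clock=4
Op 5: tick 2 -> clock=6. purged={c.com}
Op 6: tick 1 -> clock=7. purged={b.com}
Op 7: insert a.com -> 10.0.0.3 (expiry=7+3=10). clock=7
Op 8: tick 4 -> clock=11. purged={a.com}
Op 9: insert d.com -> 10.0.0.5 (expiry=11+3=14). clock=11
Op 10: tick 1 -> clock=12.
Op 11: insert b.com -> 10.0.0.7 (expiry=12+2=14). clock=12
Op 12: insert b.com -> 10.0.0.2 (expiry=12+4=16). clock=12
Op 13: insert b.com -> 10.0.0.7 (expiry=12+4=16). clock=12
Op 14: tick 3 -> clock=15. purged={d.com}
Op 15: insert e.com -> 10.0.0.3 (expiry=15+2=17). clock=15
Op 16: tick 4 -> clock=19. purged={b.com,e.com}
Op 17: insert a.com -> 10.0.0.7 (expiry=19+1=20). clock=19
Op 18: insert d.com -> 10.0.0.5 (expiry=19+1=20). clock=19
Op 19: insert e.com -> 10.0.0.3 (expiry=19+1=20). clock=19
Op 20: tick 5 -> clock=24. purged={a.com,d.com,e.com}
Op 21: insert b.com -> 10.0.0.2 (expiry=24+4=28). clock=24
Op 22: tick 4 -> clock=28. purged={b.com}
lookup d.com: not in cache (expired or never inserted)

Answer: NXDOMAIN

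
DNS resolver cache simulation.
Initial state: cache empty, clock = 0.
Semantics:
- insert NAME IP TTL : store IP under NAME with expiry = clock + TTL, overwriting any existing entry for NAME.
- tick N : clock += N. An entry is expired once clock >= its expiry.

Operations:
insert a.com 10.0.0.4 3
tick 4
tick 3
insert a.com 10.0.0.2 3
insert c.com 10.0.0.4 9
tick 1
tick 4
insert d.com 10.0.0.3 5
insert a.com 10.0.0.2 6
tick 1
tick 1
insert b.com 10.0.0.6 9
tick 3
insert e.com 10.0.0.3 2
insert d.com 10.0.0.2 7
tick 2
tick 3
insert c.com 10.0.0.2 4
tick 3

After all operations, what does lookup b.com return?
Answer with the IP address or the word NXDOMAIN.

Op 1: insert a.com -> 10.0.0.4 (expiry=0+3=3). clock=0
Op 2: tick 4 -> clock=4. purged={a.com}
Op 3: tick 3 -> clock=7.
Op 4: insert a.com -> 10.0.0.2 (expiry=7+3=10). clock=7
Op 5: insert c.com -> 10.0.0.4 (expiry=7+9=16). clock=7
Op 6: tick 1 -> clock=8.
Op 7: tick 4 -> clock=12. purged={a.com}
Op 8: insert d.com -> 10.0.0.3 (expiry=12+5=17). clock=12
Op 9: insert a.com -> 10.0.0.2 (expiry=12+6=18). clock=12
Op 10: tick 1 -> clock=13.
Op 11: tick 1 -> clock=14.
Op 12: insert b.com -> 10.0.0.6 (expiry=14+9=23). clock=14
Op 13: tick 3 -> clock=17. purged={c.com,d.com}
Op 14: insert e.com -> 10.0.0.3 (expiry=17+2=19). clock=17
Op 15: insert d.com -> 10.0.0.2 (expiry=17+7=24). clock=17
Op 16: tick 2 -> clock=19. purged={a.com,e.com}
Op 17: tick 3 -> clock=22.
Op 18: insert c.com -> 10.0.0.2 (expiry=22+4=26). clock=22
Op 19: tick 3 -> clock=25. purged={b.com,d.com}
lookup b.com: not in cache (expired or never inserted)

Answer: NXDOMAIN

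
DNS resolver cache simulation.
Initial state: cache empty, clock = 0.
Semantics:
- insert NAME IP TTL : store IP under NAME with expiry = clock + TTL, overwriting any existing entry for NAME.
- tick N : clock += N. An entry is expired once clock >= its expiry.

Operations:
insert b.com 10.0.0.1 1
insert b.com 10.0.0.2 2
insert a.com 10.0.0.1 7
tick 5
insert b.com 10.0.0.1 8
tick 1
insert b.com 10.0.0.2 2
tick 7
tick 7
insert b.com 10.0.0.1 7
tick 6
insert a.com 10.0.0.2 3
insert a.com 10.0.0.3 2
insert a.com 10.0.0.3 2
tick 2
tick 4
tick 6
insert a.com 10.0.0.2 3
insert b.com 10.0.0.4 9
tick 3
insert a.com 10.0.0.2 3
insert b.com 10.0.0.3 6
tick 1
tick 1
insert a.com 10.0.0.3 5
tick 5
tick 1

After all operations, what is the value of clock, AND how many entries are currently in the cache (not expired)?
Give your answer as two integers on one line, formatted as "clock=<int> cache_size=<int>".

Op 1: insert b.com -> 10.0.0.1 (expiry=0+1=1). clock=0
Op 2: insert b.com -> 10.0.0.2 (expiry=0+2=2). clock=0
Op 3: insert a.com -> 10.0.0.1 (expiry=0+7=7). clock=0
Op 4: tick 5 -> clock=5. purged={b.com}
Op 5: insert b.com -> 10.0.0.1 (expiry=5+8=13). clock=5
Op 6: tick 1 -> clock=6.
Op 7: insert b.com -> 10.0.0.2 (expiry=6+2=8). clock=6
Op 8: tick 7 -> clock=13. purged={a.com,b.com}
Op 9: tick 7 -> clock=20.
Op 10: insert b.com -> 10.0.0.1 (expiry=20+7=27). clock=20
Op 11: tick 6 -> clock=26.
Op 12: insert a.com -> 10.0.0.2 (expiry=26+3=29). clock=26
Op 13: insert a.com -> 10.0.0.3 (expiry=26+2=28). clock=26
Op 14: insert a.com -> 10.0.0.3 (expiry=26+2=28). clock=26
Op 15: tick 2 -> clock=28. purged={a.com,b.com}
Op 16: tick 4 -> clock=32.
Op 17: tick 6 -> clock=38.
Op 18: insert a.com -> 10.0.0.2 (expiry=38+3=41). clock=38
Op 19: insert b.com -> 10.0.0.4 (expiry=38+9=47). clock=38
Op 20: tick 3 -> clock=41. purged={a.com}
Op 21: insert a.com -> 10.0.0.2 (expiry=41+3=44). clock=41
Op 22: insert b.com -> 10.0.0.3 (expiry=41+6=47). clock=41
Op 23: tick 1 -> clock=42.
Op 24: tick 1 -> clock=43.
Op 25: insert a.com -> 10.0.0.3 (expiry=43+5=48). clock=43
Op 26: tick 5 -> clock=48. purged={a.com,b.com}
Op 27: tick 1 -> clock=49.
Final clock = 49
Final cache (unexpired): {} -> size=0

Answer: clock=49 cache_size=0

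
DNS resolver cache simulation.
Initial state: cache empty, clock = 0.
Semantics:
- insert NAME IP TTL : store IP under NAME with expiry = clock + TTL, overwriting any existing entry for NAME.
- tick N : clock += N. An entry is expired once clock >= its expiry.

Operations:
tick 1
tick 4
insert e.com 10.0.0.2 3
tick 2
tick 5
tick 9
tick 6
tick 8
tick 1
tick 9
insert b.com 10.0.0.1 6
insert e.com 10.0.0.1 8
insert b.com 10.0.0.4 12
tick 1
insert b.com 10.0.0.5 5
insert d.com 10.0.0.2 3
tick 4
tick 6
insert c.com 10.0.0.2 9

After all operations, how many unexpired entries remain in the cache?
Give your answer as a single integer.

Op 1: tick 1 -> clock=1.
Op 2: tick 4 -> clock=5.
Op 3: insert e.com -> 10.0.0.2 (expiry=5+3=8). clock=5
Op 4: tick 2 -> clock=7.
Op 5: tick 5 -> clock=12. purged={e.com}
Op 6: tick 9 -> clock=21.
Op 7: tick 6 -> clock=27.
Op 8: tick 8 -> clock=35.
Op 9: tick 1 -> clock=36.
Op 10: tick 9 -> clock=45.
Op 11: insert b.com -> 10.0.0.1 (expiry=45+6=51). clock=45
Op 12: insert e.com -> 10.0.0.1 (expiry=45+8=53). clock=45
Op 13: insert b.com -> 10.0.0.4 (expiry=45+12=57). clock=45
Op 14: tick 1 -> clock=46.
Op 15: insert b.com -> 10.0.0.5 (expiry=46+5=51). clock=46
Op 16: insert d.com -> 10.0.0.2 (expiry=46+3=49). clock=46
Op 17: tick 4 -> clock=50. purged={d.com}
Op 18: tick 6 -> clock=56. purged={b.com,e.com}
Op 19: insert c.com -> 10.0.0.2 (expiry=56+9=65). clock=56
Final cache (unexpired): {c.com} -> size=1

Answer: 1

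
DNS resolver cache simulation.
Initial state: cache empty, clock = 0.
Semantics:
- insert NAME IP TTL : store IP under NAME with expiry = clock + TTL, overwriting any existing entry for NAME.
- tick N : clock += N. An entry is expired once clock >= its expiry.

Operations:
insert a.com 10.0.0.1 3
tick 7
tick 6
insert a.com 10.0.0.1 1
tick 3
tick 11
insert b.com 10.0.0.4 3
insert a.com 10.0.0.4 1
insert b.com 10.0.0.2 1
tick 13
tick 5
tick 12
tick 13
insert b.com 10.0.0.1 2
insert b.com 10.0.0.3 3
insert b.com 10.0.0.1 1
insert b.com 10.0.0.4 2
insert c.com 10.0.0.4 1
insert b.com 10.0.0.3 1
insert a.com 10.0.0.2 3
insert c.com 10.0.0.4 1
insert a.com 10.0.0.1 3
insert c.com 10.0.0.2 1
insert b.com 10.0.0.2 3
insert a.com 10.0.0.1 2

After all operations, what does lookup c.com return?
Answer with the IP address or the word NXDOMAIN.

Op 1: insert a.com -> 10.0.0.1 (expiry=0+3=3). clock=0
Op 2: tick 7 -> clock=7. purged={a.com}
Op 3: tick 6 -> clock=13.
Op 4: insert a.com -> 10.0.0.1 (expiry=13+1=14). clock=13
Op 5: tick 3 -> clock=16. purged={a.com}
Op 6: tick 11 -> clock=27.
Op 7: insert b.com -> 10.0.0.4 (expiry=27+3=30). clock=27
Op 8: insert a.com -> 10.0.0.4 (expiry=27+1=28). clock=27
Op 9: insert b.com -> 10.0.0.2 (expiry=27+1=28). clock=27
Op 10: tick 13 -> clock=40. purged={a.com,b.com}
Op 11: tick 5 -> clock=45.
Op 12: tick 12 -> clock=57.
Op 13: tick 13 -> clock=70.
Op 14: insert b.com -> 10.0.0.1 (expiry=70+2=72). clock=70
Op 15: insert b.com -> 10.0.0.3 (expiry=70+3=73). clock=70
Op 16: insert b.com -> 10.0.0.1 (expiry=70+1=71). clock=70
Op 17: insert b.com -> 10.0.0.4 (expiry=70+2=72). clock=70
Op 18: insert c.com -> 10.0.0.4 (expiry=70+1=71). clock=70
Op 19: insert b.com -> 10.0.0.3 (expiry=70+1=71). clock=70
Op 20: insert a.com -> 10.0.0.2 (expiry=70+3=73). clock=70
Op 21: insert c.com -> 10.0.0.4 (expiry=70+1=71). clock=70
Op 22: insert a.com -> 10.0.0.1 (expiry=70+3=73). clock=70
Op 23: insert c.com -> 10.0.0.2 (expiry=70+1=71). clock=70
Op 24: insert b.com -> 10.0.0.2 (expiry=70+3=73). clock=70
Op 25: insert a.com -> 10.0.0.1 (expiry=70+2=72). clock=70
lookup c.com: present, ip=10.0.0.2 expiry=71 > clock=70

Answer: 10.0.0.2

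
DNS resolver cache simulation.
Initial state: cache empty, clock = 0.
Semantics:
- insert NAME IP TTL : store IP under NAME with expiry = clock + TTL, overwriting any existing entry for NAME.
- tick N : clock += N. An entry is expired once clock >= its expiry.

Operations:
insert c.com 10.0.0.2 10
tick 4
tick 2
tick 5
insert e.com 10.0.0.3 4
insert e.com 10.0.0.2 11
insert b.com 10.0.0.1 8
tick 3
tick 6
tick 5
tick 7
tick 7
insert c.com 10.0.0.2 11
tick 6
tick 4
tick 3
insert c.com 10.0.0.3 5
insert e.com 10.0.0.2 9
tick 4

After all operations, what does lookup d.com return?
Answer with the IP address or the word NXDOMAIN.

Answer: NXDOMAIN

Derivation:
Op 1: insert c.com -> 10.0.0.2 (expiry=0+10=10). clock=0
Op 2: tick 4 -> clock=4.
Op 3: tick 2 -> clock=6.
Op 4: tick 5 -> clock=11. purged={c.com}
Op 5: insert e.com -> 10.0.0.3 (expiry=11+4=15). clock=11
Op 6: insert e.com -> 10.0.0.2 (expiry=11+11=22). clock=11
Op 7: insert b.com -> 10.0.0.1 (expiry=11+8=19). clock=11
Op 8: tick 3 -> clock=14.
Op 9: tick 6 -> clock=20. purged={b.com}
Op 10: tick 5 -> clock=25. purged={e.com}
Op 11: tick 7 -> clock=32.
Op 12: tick 7 -> clock=39.
Op 13: insert c.com -> 10.0.0.2 (expiry=39+11=50). clock=39
Op 14: tick 6 -> clock=45.
Op 15: tick 4 -> clock=49.
Op 16: tick 3 -> clock=52. purged={c.com}
Op 17: insert c.com -> 10.0.0.3 (expiry=52+5=57). clock=52
Op 18: insert e.com -> 10.0.0.2 (expiry=52+9=61). clock=52
Op 19: tick 4 -> clock=56.
lookup d.com: not in cache (expired or never inserted)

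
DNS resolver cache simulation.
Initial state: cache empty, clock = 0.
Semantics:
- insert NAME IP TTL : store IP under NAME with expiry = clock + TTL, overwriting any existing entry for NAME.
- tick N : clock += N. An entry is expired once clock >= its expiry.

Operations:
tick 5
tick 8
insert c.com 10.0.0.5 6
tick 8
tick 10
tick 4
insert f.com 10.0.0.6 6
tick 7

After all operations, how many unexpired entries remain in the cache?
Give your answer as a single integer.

Answer: 0

Derivation:
Op 1: tick 5 -> clock=5.
Op 2: tick 8 -> clock=13.
Op 3: insert c.com -> 10.0.0.5 (expiry=13+6=19). clock=13
Op 4: tick 8 -> clock=21. purged={c.com}
Op 5: tick 10 -> clock=31.
Op 6: tick 4 -> clock=35.
Op 7: insert f.com -> 10.0.0.6 (expiry=35+6=41). clock=35
Op 8: tick 7 -> clock=42. purged={f.com}
Final cache (unexpired): {} -> size=0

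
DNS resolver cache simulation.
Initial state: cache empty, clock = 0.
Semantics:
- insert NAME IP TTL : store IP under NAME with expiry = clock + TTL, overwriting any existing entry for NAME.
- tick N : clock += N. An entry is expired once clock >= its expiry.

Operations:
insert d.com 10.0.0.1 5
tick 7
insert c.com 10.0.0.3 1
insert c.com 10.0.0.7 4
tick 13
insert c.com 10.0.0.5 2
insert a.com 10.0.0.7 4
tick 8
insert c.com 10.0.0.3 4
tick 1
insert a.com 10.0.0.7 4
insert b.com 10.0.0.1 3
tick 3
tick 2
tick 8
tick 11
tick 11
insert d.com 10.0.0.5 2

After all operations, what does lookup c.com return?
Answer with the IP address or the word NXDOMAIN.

Answer: NXDOMAIN

Derivation:
Op 1: insert d.com -> 10.0.0.1 (expiry=0+5=5). clock=0
Op 2: tick 7 -> clock=7. purged={d.com}
Op 3: insert c.com -> 10.0.0.3 (expiry=7+1=8). clock=7
Op 4: insert c.com -> 10.0.0.7 (expiry=7+4=11). clock=7
Op 5: tick 13 -> clock=20. purged={c.com}
Op 6: insert c.com -> 10.0.0.5 (expiry=20+2=22). clock=20
Op 7: insert a.com -> 10.0.0.7 (expiry=20+4=24). clock=20
Op 8: tick 8 -> clock=28. purged={a.com,c.com}
Op 9: insert c.com -> 10.0.0.3 (expiry=28+4=32). clock=28
Op 10: tick 1 -> clock=29.
Op 11: insert a.com -> 10.0.0.7 (expiry=29+4=33). clock=29
Op 12: insert b.com -> 10.0.0.1 (expiry=29+3=32). clock=29
Op 13: tick 3 -> clock=32. purged={b.com,c.com}
Op 14: tick 2 -> clock=34. purged={a.com}
Op 15: tick 8 -> clock=42.
Op 16: tick 11 -> clock=53.
Op 17: tick 11 -> clock=64.
Op 18: insert d.com -> 10.0.0.5 (expiry=64+2=66). clock=64
lookup c.com: not in cache (expired or never inserted)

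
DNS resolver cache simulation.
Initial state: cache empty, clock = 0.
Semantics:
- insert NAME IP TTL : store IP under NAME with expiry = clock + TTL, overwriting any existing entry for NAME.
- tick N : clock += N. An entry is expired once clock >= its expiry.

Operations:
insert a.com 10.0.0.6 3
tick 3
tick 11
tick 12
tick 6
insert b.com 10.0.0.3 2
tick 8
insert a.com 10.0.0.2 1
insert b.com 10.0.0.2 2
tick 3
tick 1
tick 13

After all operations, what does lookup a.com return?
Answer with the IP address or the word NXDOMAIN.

Answer: NXDOMAIN

Derivation:
Op 1: insert a.com -> 10.0.0.6 (expiry=0+3=3). clock=0
Op 2: tick 3 -> clock=3. purged={a.com}
Op 3: tick 11 -> clock=14.
Op 4: tick 12 -> clock=26.
Op 5: tick 6 -> clock=32.
Op 6: insert b.com -> 10.0.0.3 (expiry=32+2=34). clock=32
Op 7: tick 8 -> clock=40. purged={b.com}
Op 8: insert a.com -> 10.0.0.2 (expiry=40+1=41). clock=40
Op 9: insert b.com -> 10.0.0.2 (expiry=40+2=42). clock=40
Op 10: tick 3 -> clock=43. purged={a.com,b.com}
Op 11: tick 1 -> clock=44.
Op 12: tick 13 -> clock=57.
lookup a.com: not in cache (expired or never inserted)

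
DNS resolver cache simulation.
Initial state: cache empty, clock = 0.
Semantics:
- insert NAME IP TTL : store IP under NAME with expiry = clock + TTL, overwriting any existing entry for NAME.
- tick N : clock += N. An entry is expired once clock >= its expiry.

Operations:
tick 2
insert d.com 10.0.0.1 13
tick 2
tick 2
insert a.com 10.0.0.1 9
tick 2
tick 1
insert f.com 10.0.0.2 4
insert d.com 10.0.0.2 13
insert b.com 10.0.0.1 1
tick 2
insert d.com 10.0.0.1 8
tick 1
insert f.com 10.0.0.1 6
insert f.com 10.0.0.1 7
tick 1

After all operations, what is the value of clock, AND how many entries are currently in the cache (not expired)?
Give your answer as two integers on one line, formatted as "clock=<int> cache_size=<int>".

Op 1: tick 2 -> clock=2.
Op 2: insert d.com -> 10.0.0.1 (expiry=2+13=15). clock=2
Op 3: tick 2 -> clock=4.
Op 4: tick 2 -> clock=6.
Op 5: insert a.com -> 10.0.0.1 (expiry=6+9=15). clock=6
Op 6: tick 2 -> clock=8.
Op 7: tick 1 -> clock=9.
Op 8: insert f.com -> 10.0.0.2 (expiry=9+4=13). clock=9
Op 9: insert d.com -> 10.0.0.2 (expiry=9+13=22). clock=9
Op 10: insert b.com -> 10.0.0.1 (expiry=9+1=10). clock=9
Op 11: tick 2 -> clock=11. purged={b.com}
Op 12: insert d.com -> 10.0.0.1 (expiry=11+8=19). clock=11
Op 13: tick 1 -> clock=12.
Op 14: insert f.com -> 10.0.0.1 (expiry=12+6=18). clock=12
Op 15: insert f.com -> 10.0.0.1 (expiry=12+7=19). clock=12
Op 16: tick 1 -> clock=13.
Final clock = 13
Final cache (unexpired): {a.com,d.com,f.com} -> size=3

Answer: clock=13 cache_size=3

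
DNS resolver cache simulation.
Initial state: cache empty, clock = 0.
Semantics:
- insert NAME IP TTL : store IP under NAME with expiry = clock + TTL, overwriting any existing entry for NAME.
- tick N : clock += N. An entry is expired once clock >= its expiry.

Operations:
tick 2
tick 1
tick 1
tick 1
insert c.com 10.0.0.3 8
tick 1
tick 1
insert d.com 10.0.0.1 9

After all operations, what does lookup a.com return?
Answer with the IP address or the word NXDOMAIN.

Answer: NXDOMAIN

Derivation:
Op 1: tick 2 -> clock=2.
Op 2: tick 1 -> clock=3.
Op 3: tick 1 -> clock=4.
Op 4: tick 1 -> clock=5.
Op 5: insert c.com -> 10.0.0.3 (expiry=5+8=13). clock=5
Op 6: tick 1 -> clock=6.
Op 7: tick 1 -> clock=7.
Op 8: insert d.com -> 10.0.0.1 (expiry=7+9=16). clock=7
lookup a.com: not in cache (expired or never inserted)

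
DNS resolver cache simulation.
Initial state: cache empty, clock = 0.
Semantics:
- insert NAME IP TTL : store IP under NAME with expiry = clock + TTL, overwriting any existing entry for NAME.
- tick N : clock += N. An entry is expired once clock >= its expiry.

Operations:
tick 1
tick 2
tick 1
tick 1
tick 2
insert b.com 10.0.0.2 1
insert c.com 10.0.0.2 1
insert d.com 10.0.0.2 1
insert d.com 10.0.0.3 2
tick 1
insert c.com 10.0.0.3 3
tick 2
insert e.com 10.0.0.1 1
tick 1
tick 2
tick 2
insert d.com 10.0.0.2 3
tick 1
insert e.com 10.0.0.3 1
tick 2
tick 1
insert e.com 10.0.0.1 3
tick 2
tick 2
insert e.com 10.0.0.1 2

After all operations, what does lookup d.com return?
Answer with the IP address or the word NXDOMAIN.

Answer: NXDOMAIN

Derivation:
Op 1: tick 1 -> clock=1.
Op 2: tick 2 -> clock=3.
Op 3: tick 1 -> clock=4.
Op 4: tick 1 -> clock=5.
Op 5: tick 2 -> clock=7.
Op 6: insert b.com -> 10.0.0.2 (expiry=7+1=8). clock=7
Op 7: insert c.com -> 10.0.0.2 (expiry=7+1=8). clock=7
Op 8: insert d.com -> 10.0.0.2 (expiry=7+1=8). clock=7
Op 9: insert d.com -> 10.0.0.3 (expiry=7+2=9). clock=7
Op 10: tick 1 -> clock=8. purged={b.com,c.com}
Op 11: insert c.com -> 10.0.0.3 (expiry=8+3=11). clock=8
Op 12: tick 2 -> clock=10. purged={d.com}
Op 13: insert e.com -> 10.0.0.1 (expiry=10+1=11). clock=10
Op 14: tick 1 -> clock=11. purged={c.com,e.com}
Op 15: tick 2 -> clock=13.
Op 16: tick 2 -> clock=15.
Op 17: insert d.com -> 10.0.0.2 (expiry=15+3=18). clock=15
Op 18: tick 1 -> clock=16.
Op 19: insert e.com -> 10.0.0.3 (expiry=16+1=17). clock=16
Op 20: tick 2 -> clock=18. purged={d.com,e.com}
Op 21: tick 1 -> clock=19.
Op 22: insert e.com -> 10.0.0.1 (expiry=19+3=22). clock=19
Op 23: tick 2 -> clock=21.
Op 24: tick 2 -> clock=23. purged={e.com}
Op 25: insert e.com -> 10.0.0.1 (expiry=23+2=25). clock=23
lookup d.com: not in cache (expired or never inserted)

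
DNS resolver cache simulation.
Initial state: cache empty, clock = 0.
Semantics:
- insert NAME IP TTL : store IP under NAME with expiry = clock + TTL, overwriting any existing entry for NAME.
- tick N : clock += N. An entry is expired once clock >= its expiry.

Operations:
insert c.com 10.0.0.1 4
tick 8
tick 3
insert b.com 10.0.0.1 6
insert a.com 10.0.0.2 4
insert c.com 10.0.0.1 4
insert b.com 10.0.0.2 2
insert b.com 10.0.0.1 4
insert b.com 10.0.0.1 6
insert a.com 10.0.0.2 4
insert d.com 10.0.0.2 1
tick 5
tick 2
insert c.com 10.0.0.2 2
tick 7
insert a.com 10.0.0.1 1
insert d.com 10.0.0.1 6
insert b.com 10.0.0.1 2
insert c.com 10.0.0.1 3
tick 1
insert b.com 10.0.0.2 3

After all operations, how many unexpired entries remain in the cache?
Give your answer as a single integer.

Answer: 3

Derivation:
Op 1: insert c.com -> 10.0.0.1 (expiry=0+4=4). clock=0
Op 2: tick 8 -> clock=8. purged={c.com}
Op 3: tick 3 -> clock=11.
Op 4: insert b.com -> 10.0.0.1 (expiry=11+6=17). clock=11
Op 5: insert a.com -> 10.0.0.2 (expiry=11+4=15). clock=11
Op 6: insert c.com -> 10.0.0.1 (expiry=11+4=15). clock=11
Op 7: insert b.com -> 10.0.0.2 (expiry=11+2=13). clock=11
Op 8: insert b.com -> 10.0.0.1 (expiry=11+4=15). clock=11
Op 9: insert b.com -> 10.0.0.1 (expiry=11+6=17). clock=11
Op 10: insert a.com -> 10.0.0.2 (expiry=11+4=15). clock=11
Op 11: insert d.com -> 10.0.0.2 (expiry=11+1=12). clock=11
Op 12: tick 5 -> clock=16. purged={a.com,c.com,d.com}
Op 13: tick 2 -> clock=18. purged={b.com}
Op 14: insert c.com -> 10.0.0.2 (expiry=18+2=20). clock=18
Op 15: tick 7 -> clock=25. purged={c.com}
Op 16: insert a.com -> 10.0.0.1 (expiry=25+1=26). clock=25
Op 17: insert d.com -> 10.0.0.1 (expiry=25+6=31). clock=25
Op 18: insert b.com -> 10.0.0.1 (expiry=25+2=27). clock=25
Op 19: insert c.com -> 10.0.0.1 (expiry=25+3=28). clock=25
Op 20: tick 1 -> clock=26. purged={a.com}
Op 21: insert b.com -> 10.0.0.2 (expiry=26+3=29). clock=26
Final cache (unexpired): {b.com,c.com,d.com} -> size=3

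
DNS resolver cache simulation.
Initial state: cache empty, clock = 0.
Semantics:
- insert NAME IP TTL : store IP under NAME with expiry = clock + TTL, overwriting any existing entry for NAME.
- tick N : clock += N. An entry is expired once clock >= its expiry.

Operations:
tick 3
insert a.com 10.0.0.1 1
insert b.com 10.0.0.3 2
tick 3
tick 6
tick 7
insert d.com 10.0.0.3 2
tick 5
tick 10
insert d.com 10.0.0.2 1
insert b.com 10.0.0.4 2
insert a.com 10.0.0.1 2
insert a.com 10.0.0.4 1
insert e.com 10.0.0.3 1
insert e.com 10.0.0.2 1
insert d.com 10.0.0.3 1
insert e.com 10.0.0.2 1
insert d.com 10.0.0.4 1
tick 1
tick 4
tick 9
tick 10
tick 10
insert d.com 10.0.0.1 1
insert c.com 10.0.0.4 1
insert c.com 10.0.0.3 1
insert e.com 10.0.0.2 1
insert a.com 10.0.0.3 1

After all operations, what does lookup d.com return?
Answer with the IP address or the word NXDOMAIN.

Answer: 10.0.0.1

Derivation:
Op 1: tick 3 -> clock=3.
Op 2: insert a.com -> 10.0.0.1 (expiry=3+1=4). clock=3
Op 3: insert b.com -> 10.0.0.3 (expiry=3+2=5). clock=3
Op 4: tick 3 -> clock=6. purged={a.com,b.com}
Op 5: tick 6 -> clock=12.
Op 6: tick 7 -> clock=19.
Op 7: insert d.com -> 10.0.0.3 (expiry=19+2=21). clock=19
Op 8: tick 5 -> clock=24. purged={d.com}
Op 9: tick 10 -> clock=34.
Op 10: insert d.com -> 10.0.0.2 (expiry=34+1=35). clock=34
Op 11: insert b.com -> 10.0.0.4 (expiry=34+2=36). clock=34
Op 12: insert a.com -> 10.0.0.1 (expiry=34+2=36). clock=34
Op 13: insert a.com -> 10.0.0.4 (expiry=34+1=35). clock=34
Op 14: insert e.com -> 10.0.0.3 (expiry=34+1=35). clock=34
Op 15: insert e.com -> 10.0.0.2 (expiry=34+1=35). clock=34
Op 16: insert d.com -> 10.0.0.3 (expiry=34+1=35). clock=34
Op 17: insert e.com -> 10.0.0.2 (expiry=34+1=35). clock=34
Op 18: insert d.com -> 10.0.0.4 (expiry=34+1=35). clock=34
Op 19: tick 1 -> clock=35. purged={a.com,d.com,e.com}
Op 20: tick 4 -> clock=39. purged={b.com}
Op 21: tick 9 -> clock=48.
Op 22: tick 10 -> clock=58.
Op 23: tick 10 -> clock=68.
Op 24: insert d.com -> 10.0.0.1 (expiry=68+1=69). clock=68
Op 25: insert c.com -> 10.0.0.4 (expiry=68+1=69). clock=68
Op 26: insert c.com -> 10.0.0.3 (expiry=68+1=69). clock=68
Op 27: insert e.com -> 10.0.0.2 (expiry=68+1=69). clock=68
Op 28: insert a.com -> 10.0.0.3 (expiry=68+1=69). clock=68
lookup d.com: present, ip=10.0.0.1 expiry=69 > clock=68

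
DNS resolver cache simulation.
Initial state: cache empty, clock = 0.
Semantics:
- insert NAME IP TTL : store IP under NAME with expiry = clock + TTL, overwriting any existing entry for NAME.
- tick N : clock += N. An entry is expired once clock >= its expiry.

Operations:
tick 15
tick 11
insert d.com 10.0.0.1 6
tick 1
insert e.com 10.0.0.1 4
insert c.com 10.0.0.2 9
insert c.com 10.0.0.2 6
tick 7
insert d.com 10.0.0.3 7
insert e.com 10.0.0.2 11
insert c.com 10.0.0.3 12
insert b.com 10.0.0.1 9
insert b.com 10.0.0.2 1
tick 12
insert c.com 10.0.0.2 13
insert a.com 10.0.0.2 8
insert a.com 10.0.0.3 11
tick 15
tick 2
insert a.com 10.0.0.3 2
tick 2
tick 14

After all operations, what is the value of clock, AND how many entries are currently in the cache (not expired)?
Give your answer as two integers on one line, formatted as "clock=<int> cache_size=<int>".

Op 1: tick 15 -> clock=15.
Op 2: tick 11 -> clock=26.
Op 3: insert d.com -> 10.0.0.1 (expiry=26+6=32). clock=26
Op 4: tick 1 -> clock=27.
Op 5: insert e.com -> 10.0.0.1 (expiry=27+4=31). clock=27
Op 6: insert c.com -> 10.0.0.2 (expiry=27+9=36). clock=27
Op 7: insert c.com -> 10.0.0.2 (expiry=27+6=33). clock=27
Op 8: tick 7 -> clock=34. purged={c.com,d.com,e.com}
Op 9: insert d.com -> 10.0.0.3 (expiry=34+7=41). clock=34
Op 10: insert e.com -> 10.0.0.2 (expiry=34+11=45). clock=34
Op 11: insert c.com -> 10.0.0.3 (expiry=34+12=46). clock=34
Op 12: insert b.com -> 10.0.0.1 (expiry=34+9=43). clock=34
Op 13: insert b.com -> 10.0.0.2 (expiry=34+1=35). clock=34
Op 14: tick 12 -> clock=46. purged={b.com,c.com,d.com,e.com}
Op 15: insert c.com -> 10.0.0.2 (expiry=46+13=59). clock=46
Op 16: insert a.com -> 10.0.0.2 (expiry=46+8=54). clock=46
Op 17: insert a.com -> 10.0.0.3 (expiry=46+11=57). clock=46
Op 18: tick 15 -> clock=61. purged={a.com,c.com}
Op 19: tick 2 -> clock=63.
Op 20: insert a.com -> 10.0.0.3 (expiry=63+2=65). clock=63
Op 21: tick 2 -> clock=65. purged={a.com}
Op 22: tick 14 -> clock=79.
Final clock = 79
Final cache (unexpired): {} -> size=0

Answer: clock=79 cache_size=0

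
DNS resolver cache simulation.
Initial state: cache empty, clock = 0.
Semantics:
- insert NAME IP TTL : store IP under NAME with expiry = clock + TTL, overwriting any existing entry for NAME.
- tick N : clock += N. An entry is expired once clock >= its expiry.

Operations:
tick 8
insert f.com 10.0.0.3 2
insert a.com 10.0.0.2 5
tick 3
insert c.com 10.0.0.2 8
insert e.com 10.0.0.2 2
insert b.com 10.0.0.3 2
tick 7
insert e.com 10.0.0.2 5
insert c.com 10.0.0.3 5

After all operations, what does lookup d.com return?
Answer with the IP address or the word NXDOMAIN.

Op 1: tick 8 -> clock=8.
Op 2: insert f.com -> 10.0.0.3 (expiry=8+2=10). clock=8
Op 3: insert a.com -> 10.0.0.2 (expiry=8+5=13). clock=8
Op 4: tick 3 -> clock=11. purged={f.com}
Op 5: insert c.com -> 10.0.0.2 (expiry=11+8=19). clock=11
Op 6: insert e.com -> 10.0.0.2 (expiry=11+2=13). clock=11
Op 7: insert b.com -> 10.0.0.3 (expiry=11+2=13). clock=11
Op 8: tick 7 -> clock=18. purged={a.com,b.com,e.com}
Op 9: insert e.com -> 10.0.0.2 (expiry=18+5=23). clock=18
Op 10: insert c.com -> 10.0.0.3 (expiry=18+5=23). clock=18
lookup d.com: not in cache (expired or never inserted)

Answer: NXDOMAIN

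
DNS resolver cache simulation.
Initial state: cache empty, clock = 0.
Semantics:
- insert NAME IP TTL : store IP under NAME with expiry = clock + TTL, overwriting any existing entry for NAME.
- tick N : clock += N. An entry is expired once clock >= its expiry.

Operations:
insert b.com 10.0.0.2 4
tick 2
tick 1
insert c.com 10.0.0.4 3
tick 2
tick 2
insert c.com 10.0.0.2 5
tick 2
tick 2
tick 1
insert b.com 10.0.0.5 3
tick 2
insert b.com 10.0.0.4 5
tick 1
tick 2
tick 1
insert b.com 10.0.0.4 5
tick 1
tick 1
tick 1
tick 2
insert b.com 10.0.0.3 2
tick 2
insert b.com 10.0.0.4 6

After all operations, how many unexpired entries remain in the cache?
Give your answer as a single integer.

Answer: 1

Derivation:
Op 1: insert b.com -> 10.0.0.2 (expiry=0+4=4). clock=0
Op 2: tick 2 -> clock=2.
Op 3: tick 1 -> clock=3.
Op 4: insert c.com -> 10.0.0.4 (expiry=3+3=6). clock=3
Op 5: tick 2 -> clock=5. purged={b.com}
Op 6: tick 2 -> clock=7. purged={c.com}
Op 7: insert c.com -> 10.0.0.2 (expiry=7+5=12). clock=7
Op 8: tick 2 -> clock=9.
Op 9: tick 2 -> clock=11.
Op 10: tick 1 -> clock=12. purged={c.com}
Op 11: insert b.com -> 10.0.0.5 (expiry=12+3=15). clock=12
Op 12: tick 2 -> clock=14.
Op 13: insert b.com -> 10.0.0.4 (expiry=14+5=19). clock=14
Op 14: tick 1 -> clock=15.
Op 15: tick 2 -> clock=17.
Op 16: tick 1 -> clock=18.
Op 17: insert b.com -> 10.0.0.4 (expiry=18+5=23). clock=18
Op 18: tick 1 -> clock=19.
Op 19: tick 1 -> clock=20.
Op 20: tick 1 -> clock=21.
Op 21: tick 2 -> clock=23. purged={b.com}
Op 22: insert b.com -> 10.0.0.3 (expiry=23+2=25). clock=23
Op 23: tick 2 -> clock=25. purged={b.com}
Op 24: insert b.com -> 10.0.0.4 (expiry=25+6=31). clock=25
Final cache (unexpired): {b.com} -> size=1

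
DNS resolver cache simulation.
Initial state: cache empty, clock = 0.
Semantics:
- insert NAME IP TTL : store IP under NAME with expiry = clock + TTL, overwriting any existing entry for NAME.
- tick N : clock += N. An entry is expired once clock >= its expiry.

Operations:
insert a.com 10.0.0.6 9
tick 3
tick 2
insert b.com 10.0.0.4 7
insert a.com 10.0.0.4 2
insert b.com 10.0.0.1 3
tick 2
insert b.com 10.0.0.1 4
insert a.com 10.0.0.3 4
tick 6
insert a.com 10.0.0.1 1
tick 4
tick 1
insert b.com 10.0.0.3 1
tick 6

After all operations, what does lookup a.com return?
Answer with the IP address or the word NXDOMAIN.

Op 1: insert a.com -> 10.0.0.6 (expiry=0+9=9). clock=0
Op 2: tick 3 -> clock=3.
Op 3: tick 2 -> clock=5.
Op 4: insert b.com -> 10.0.0.4 (expiry=5+7=12). clock=5
Op 5: insert a.com -> 10.0.0.4 (expiry=5+2=7). clock=5
Op 6: insert b.com -> 10.0.0.1 (expiry=5+3=8). clock=5
Op 7: tick 2 -> clock=7. purged={a.com}
Op 8: insert b.com -> 10.0.0.1 (expiry=7+4=11). clock=7
Op 9: insert a.com -> 10.0.0.3 (expiry=7+4=11). clock=7
Op 10: tick 6 -> clock=13. purged={a.com,b.com}
Op 11: insert a.com -> 10.0.0.1 (expiry=13+1=14). clock=13
Op 12: tick 4 -> clock=17. purged={a.com}
Op 13: tick 1 -> clock=18.
Op 14: insert b.com -> 10.0.0.3 (expiry=18+1=19). clock=18
Op 15: tick 6 -> clock=24. purged={b.com}
lookup a.com: not in cache (expired or never inserted)

Answer: NXDOMAIN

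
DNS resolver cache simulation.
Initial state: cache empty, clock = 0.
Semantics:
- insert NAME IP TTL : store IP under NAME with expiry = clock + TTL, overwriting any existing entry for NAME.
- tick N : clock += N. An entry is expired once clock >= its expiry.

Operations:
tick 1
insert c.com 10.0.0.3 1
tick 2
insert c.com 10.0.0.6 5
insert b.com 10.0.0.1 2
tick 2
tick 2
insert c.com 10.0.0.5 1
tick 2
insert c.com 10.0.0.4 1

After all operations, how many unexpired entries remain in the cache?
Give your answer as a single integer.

Op 1: tick 1 -> clock=1.
Op 2: insert c.com -> 10.0.0.3 (expiry=1+1=2). clock=1
Op 3: tick 2 -> clock=3. purged={c.com}
Op 4: insert c.com -> 10.0.0.6 (expiry=3+5=8). clock=3
Op 5: insert b.com -> 10.0.0.1 (expiry=3+2=5). clock=3
Op 6: tick 2 -> clock=5. purged={b.com}
Op 7: tick 2 -> clock=7.
Op 8: insert c.com -> 10.0.0.5 (expiry=7+1=8). clock=7
Op 9: tick 2 -> clock=9. purged={c.com}
Op 10: insert c.com -> 10.0.0.4 (expiry=9+1=10). clock=9
Final cache (unexpired): {c.com} -> size=1

Answer: 1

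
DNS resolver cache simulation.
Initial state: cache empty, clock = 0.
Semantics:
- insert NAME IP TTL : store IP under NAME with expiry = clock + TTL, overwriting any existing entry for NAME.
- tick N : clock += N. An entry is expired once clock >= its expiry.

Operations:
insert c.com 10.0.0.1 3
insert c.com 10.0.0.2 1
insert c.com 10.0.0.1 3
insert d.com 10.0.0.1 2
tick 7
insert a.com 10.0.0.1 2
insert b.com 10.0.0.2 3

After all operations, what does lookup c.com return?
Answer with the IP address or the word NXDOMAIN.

Op 1: insert c.com -> 10.0.0.1 (expiry=0+3=3). clock=0
Op 2: insert c.com -> 10.0.0.2 (expiry=0+1=1). clock=0
Op 3: insert c.com -> 10.0.0.1 (expiry=0+3=3). clock=0
Op 4: insert d.com -> 10.0.0.1 (expiry=0+2=2). clock=0
Op 5: tick 7 -> clock=7. purged={c.com,d.com}
Op 6: insert a.com -> 10.0.0.1 (expiry=7+2=9). clock=7
Op 7: insert b.com -> 10.0.0.2 (expiry=7+3=10). clock=7
lookup c.com: not in cache (expired or never inserted)

Answer: NXDOMAIN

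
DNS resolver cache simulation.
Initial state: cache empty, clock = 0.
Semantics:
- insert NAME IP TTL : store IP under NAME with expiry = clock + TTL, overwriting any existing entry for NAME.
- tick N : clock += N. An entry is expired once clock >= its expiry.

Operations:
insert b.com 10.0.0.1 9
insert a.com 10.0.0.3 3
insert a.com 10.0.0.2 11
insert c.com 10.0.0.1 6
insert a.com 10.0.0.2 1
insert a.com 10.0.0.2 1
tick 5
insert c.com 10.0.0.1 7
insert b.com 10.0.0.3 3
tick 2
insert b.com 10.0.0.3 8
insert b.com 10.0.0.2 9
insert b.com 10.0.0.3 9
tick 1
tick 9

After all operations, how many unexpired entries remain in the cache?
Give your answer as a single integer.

Op 1: insert b.com -> 10.0.0.1 (expiry=0+9=9). clock=0
Op 2: insert a.com -> 10.0.0.3 (expiry=0+3=3). clock=0
Op 3: insert a.com -> 10.0.0.2 (expiry=0+11=11). clock=0
Op 4: insert c.com -> 10.0.0.1 (expiry=0+6=6). clock=0
Op 5: insert a.com -> 10.0.0.2 (expiry=0+1=1). clock=0
Op 6: insert a.com -> 10.0.0.2 (expiry=0+1=1). clock=0
Op 7: tick 5 -> clock=5. purged={a.com}
Op 8: insert c.com -> 10.0.0.1 (expiry=5+7=12). clock=5
Op 9: insert b.com -> 10.0.0.3 (expiry=5+3=8). clock=5
Op 10: tick 2 -> clock=7.
Op 11: insert b.com -> 10.0.0.3 (expiry=7+8=15). clock=7
Op 12: insert b.com -> 10.0.0.2 (expiry=7+9=16). clock=7
Op 13: insert b.com -> 10.0.0.3 (expiry=7+9=16). clock=7
Op 14: tick 1 -> clock=8.
Op 15: tick 9 -> clock=17. purged={b.com,c.com}
Final cache (unexpired): {} -> size=0

Answer: 0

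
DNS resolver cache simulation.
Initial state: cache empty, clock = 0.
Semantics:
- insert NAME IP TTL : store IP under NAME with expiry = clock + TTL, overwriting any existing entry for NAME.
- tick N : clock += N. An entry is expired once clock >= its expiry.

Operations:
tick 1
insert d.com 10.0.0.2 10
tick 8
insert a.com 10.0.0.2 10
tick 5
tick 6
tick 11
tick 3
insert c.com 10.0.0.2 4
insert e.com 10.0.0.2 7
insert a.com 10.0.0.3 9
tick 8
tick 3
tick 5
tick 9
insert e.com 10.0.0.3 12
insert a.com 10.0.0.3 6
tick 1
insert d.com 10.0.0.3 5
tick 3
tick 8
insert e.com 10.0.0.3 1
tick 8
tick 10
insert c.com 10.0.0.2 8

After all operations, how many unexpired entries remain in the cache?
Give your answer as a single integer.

Answer: 1

Derivation:
Op 1: tick 1 -> clock=1.
Op 2: insert d.com -> 10.0.0.2 (expiry=1+10=11). clock=1
Op 3: tick 8 -> clock=9.
Op 4: insert a.com -> 10.0.0.2 (expiry=9+10=19). clock=9
Op 5: tick 5 -> clock=14. purged={d.com}
Op 6: tick 6 -> clock=20. purged={a.com}
Op 7: tick 11 -> clock=31.
Op 8: tick 3 -> clock=34.
Op 9: insert c.com -> 10.0.0.2 (expiry=34+4=38). clock=34
Op 10: insert e.com -> 10.0.0.2 (expiry=34+7=41). clock=34
Op 11: insert a.com -> 10.0.0.3 (expiry=34+9=43). clock=34
Op 12: tick 8 -> clock=42. purged={c.com,e.com}
Op 13: tick 3 -> clock=45. purged={a.com}
Op 14: tick 5 -> clock=50.
Op 15: tick 9 -> clock=59.
Op 16: insert e.com -> 10.0.0.3 (expiry=59+12=71). clock=59
Op 17: insert a.com -> 10.0.0.3 (expiry=59+6=65). clock=59
Op 18: tick 1 -> clock=60.
Op 19: insert d.com -> 10.0.0.3 (expiry=60+5=65). clock=60
Op 20: tick 3 -> clock=63.
Op 21: tick 8 -> clock=71. purged={a.com,d.com,e.com}
Op 22: insert e.com -> 10.0.0.3 (expiry=71+1=72). clock=71
Op 23: tick 8 -> clock=79. purged={e.com}
Op 24: tick 10 -> clock=89.
Op 25: insert c.com -> 10.0.0.2 (expiry=89+8=97). clock=89
Final cache (unexpired): {c.com} -> size=1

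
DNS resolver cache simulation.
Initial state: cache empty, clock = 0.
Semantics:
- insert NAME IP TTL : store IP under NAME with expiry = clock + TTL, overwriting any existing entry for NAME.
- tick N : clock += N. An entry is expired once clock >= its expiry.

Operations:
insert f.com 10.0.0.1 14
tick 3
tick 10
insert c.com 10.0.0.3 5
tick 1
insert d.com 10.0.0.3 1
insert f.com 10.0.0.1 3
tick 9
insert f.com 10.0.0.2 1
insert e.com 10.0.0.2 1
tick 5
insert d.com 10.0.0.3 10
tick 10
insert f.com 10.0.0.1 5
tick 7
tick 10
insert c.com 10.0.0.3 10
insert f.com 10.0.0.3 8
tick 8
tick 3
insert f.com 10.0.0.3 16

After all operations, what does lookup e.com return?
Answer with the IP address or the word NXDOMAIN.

Op 1: insert f.com -> 10.0.0.1 (expiry=0+14=14). clock=0
Op 2: tick 3 -> clock=3.
Op 3: tick 10 -> clock=13.
Op 4: insert c.com -> 10.0.0.3 (expiry=13+5=18). clock=13
Op 5: tick 1 -> clock=14. purged={f.com}
Op 6: insert d.com -> 10.0.0.3 (expiry=14+1=15). clock=14
Op 7: insert f.com -> 10.0.0.1 (expiry=14+3=17). clock=14
Op 8: tick 9 -> clock=23. purged={c.com,d.com,f.com}
Op 9: insert f.com -> 10.0.0.2 (expiry=23+1=24). clock=23
Op 10: insert e.com -> 10.0.0.2 (expiry=23+1=24). clock=23
Op 11: tick 5 -> clock=28. purged={e.com,f.com}
Op 12: insert d.com -> 10.0.0.3 (expiry=28+10=38). clock=28
Op 13: tick 10 -> clock=38. purged={d.com}
Op 14: insert f.com -> 10.0.0.1 (expiry=38+5=43). clock=38
Op 15: tick 7 -> clock=45. purged={f.com}
Op 16: tick 10 -> clock=55.
Op 17: insert c.com -> 10.0.0.3 (expiry=55+10=65). clock=55
Op 18: insert f.com -> 10.0.0.3 (expiry=55+8=63). clock=55
Op 19: tick 8 -> clock=63. purged={f.com}
Op 20: tick 3 -> clock=66. purged={c.com}
Op 21: insert f.com -> 10.0.0.3 (expiry=66+16=82). clock=66
lookup e.com: not in cache (expired or never inserted)

Answer: NXDOMAIN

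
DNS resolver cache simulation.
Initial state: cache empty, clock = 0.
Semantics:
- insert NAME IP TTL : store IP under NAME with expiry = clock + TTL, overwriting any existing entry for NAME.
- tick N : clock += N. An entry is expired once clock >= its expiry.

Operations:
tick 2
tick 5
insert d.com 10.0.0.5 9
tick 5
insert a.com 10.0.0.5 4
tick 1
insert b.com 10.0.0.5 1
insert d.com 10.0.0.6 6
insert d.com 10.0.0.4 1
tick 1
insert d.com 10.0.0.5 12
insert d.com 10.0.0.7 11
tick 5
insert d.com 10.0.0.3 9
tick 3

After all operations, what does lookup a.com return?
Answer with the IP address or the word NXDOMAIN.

Op 1: tick 2 -> clock=2.
Op 2: tick 5 -> clock=7.
Op 3: insert d.com -> 10.0.0.5 (expiry=7+9=16). clock=7
Op 4: tick 5 -> clock=12.
Op 5: insert a.com -> 10.0.0.5 (expiry=12+4=16). clock=12
Op 6: tick 1 -> clock=13.
Op 7: insert b.com -> 10.0.0.5 (expiry=13+1=14). clock=13
Op 8: insert d.com -> 10.0.0.6 (expiry=13+6=19). clock=13
Op 9: insert d.com -> 10.0.0.4 (expiry=13+1=14). clock=13
Op 10: tick 1 -> clock=14. purged={b.com,d.com}
Op 11: insert d.com -> 10.0.0.5 (expiry=14+12=26). clock=14
Op 12: insert d.com -> 10.0.0.7 (expiry=14+11=25). clock=14
Op 13: tick 5 -> clock=19. purged={a.com}
Op 14: insert d.com -> 10.0.0.3 (expiry=19+9=28). clock=19
Op 15: tick 3 -> clock=22.
lookup a.com: not in cache (expired or never inserted)

Answer: NXDOMAIN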